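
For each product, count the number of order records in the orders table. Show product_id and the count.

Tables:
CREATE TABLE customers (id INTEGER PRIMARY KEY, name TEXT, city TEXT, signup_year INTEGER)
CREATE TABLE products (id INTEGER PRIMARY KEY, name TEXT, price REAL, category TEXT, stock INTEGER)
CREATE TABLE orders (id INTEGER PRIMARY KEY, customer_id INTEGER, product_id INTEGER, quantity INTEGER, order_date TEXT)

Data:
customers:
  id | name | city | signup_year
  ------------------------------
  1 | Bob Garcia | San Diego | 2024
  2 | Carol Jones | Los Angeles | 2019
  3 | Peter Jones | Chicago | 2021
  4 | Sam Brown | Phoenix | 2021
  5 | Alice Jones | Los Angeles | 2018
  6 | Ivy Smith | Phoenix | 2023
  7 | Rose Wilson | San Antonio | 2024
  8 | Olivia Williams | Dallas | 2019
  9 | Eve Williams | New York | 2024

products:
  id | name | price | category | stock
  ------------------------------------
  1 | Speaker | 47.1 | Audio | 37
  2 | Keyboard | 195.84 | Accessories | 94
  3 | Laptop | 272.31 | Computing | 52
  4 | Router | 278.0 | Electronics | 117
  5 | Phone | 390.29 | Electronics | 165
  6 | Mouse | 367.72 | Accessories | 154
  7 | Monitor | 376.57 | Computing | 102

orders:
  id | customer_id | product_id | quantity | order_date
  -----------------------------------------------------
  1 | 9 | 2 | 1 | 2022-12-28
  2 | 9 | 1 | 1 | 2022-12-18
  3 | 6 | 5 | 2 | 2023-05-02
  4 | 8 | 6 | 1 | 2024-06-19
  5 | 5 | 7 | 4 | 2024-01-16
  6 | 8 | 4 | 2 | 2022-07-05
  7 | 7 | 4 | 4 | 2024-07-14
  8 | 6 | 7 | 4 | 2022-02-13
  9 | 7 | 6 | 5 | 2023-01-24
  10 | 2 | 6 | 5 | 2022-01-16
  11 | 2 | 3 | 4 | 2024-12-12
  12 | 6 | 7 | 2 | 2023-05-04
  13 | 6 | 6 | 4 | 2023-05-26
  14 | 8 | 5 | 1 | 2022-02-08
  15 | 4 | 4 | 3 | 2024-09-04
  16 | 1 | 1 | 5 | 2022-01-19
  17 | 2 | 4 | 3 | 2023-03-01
SELECT product_id, COUNT(*) AS order_count FROM orders GROUP BY product_id

Execution result:
product_id | order_count
1 | 2
2 | 1
3 | 1
4 | 4
5 | 2
6 | 4
7 | 3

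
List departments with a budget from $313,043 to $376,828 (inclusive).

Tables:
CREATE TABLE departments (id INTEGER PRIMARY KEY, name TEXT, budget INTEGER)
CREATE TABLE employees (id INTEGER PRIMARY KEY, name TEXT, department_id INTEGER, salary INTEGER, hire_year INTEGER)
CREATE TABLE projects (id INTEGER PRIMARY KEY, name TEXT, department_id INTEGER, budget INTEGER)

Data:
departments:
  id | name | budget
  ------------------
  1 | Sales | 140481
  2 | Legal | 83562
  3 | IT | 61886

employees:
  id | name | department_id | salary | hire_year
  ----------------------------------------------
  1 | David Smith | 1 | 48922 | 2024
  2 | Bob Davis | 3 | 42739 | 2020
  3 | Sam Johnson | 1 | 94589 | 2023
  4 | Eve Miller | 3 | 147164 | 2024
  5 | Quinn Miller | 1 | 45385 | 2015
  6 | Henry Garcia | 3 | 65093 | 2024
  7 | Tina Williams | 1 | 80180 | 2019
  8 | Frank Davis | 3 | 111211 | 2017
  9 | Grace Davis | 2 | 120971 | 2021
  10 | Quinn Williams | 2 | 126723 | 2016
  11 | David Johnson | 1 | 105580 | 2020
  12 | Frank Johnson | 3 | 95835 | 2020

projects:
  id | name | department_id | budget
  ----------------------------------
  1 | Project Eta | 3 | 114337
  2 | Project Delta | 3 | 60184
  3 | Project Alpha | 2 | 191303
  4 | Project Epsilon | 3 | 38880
SELECT name, budget FROM departments WHERE budget BETWEEN 313043 AND 376828

Execution result:
(no rows)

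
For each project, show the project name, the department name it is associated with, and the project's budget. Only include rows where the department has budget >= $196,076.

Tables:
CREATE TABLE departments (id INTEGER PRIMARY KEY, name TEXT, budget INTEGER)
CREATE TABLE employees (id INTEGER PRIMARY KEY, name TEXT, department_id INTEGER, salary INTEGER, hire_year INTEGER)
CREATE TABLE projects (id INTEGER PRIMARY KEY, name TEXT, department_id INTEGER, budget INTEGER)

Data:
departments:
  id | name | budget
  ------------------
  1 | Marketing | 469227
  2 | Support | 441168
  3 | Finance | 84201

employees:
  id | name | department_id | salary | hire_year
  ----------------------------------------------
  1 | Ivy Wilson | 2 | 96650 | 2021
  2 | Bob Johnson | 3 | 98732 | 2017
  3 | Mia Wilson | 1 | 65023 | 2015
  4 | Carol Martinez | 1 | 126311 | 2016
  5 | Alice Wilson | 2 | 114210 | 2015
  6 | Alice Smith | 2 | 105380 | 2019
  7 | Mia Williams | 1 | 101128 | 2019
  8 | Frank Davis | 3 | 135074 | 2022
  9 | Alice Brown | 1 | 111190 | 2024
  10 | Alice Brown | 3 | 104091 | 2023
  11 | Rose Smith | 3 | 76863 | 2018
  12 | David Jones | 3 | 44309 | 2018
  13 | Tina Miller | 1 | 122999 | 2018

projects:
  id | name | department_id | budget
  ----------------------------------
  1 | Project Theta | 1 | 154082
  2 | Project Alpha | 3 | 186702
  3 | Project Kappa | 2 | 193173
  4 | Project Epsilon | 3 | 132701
SELECT c.name, p.name AS department, c.budget FROM projects c JOIN departments p ON c.department_id = p.id WHERE p.budget >= 196076

Execution result:
name | department | budget
Project Theta | Marketing | 154082
Project Kappa | Support | 193173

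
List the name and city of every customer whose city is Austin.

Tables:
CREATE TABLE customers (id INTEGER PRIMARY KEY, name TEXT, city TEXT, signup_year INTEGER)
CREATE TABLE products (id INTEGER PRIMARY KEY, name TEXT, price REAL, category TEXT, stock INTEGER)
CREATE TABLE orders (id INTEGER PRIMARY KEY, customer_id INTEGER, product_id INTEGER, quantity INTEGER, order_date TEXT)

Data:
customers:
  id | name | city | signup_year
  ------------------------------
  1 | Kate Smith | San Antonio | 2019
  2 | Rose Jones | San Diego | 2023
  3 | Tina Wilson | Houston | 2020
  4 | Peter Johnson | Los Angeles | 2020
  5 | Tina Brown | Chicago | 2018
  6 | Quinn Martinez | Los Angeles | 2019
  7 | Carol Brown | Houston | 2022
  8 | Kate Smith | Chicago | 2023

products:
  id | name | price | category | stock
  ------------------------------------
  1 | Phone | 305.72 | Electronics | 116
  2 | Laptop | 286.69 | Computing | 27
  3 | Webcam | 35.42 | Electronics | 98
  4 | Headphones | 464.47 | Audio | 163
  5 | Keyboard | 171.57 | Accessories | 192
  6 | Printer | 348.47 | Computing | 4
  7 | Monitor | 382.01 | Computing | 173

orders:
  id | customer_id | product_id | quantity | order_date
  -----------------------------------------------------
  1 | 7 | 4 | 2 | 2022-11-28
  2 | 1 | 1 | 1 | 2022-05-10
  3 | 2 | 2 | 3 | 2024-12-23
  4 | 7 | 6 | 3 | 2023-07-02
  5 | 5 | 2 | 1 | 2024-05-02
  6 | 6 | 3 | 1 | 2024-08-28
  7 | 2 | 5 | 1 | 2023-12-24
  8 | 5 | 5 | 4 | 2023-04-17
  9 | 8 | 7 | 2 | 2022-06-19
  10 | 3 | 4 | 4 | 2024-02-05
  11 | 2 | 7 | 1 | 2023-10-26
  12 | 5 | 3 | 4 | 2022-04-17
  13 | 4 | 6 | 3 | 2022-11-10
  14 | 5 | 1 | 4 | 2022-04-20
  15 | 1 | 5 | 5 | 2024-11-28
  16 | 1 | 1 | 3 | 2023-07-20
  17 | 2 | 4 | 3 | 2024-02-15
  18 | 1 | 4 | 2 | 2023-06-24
SELECT name, city FROM customers WHERE city = 'Austin'

Execution result:
(no rows)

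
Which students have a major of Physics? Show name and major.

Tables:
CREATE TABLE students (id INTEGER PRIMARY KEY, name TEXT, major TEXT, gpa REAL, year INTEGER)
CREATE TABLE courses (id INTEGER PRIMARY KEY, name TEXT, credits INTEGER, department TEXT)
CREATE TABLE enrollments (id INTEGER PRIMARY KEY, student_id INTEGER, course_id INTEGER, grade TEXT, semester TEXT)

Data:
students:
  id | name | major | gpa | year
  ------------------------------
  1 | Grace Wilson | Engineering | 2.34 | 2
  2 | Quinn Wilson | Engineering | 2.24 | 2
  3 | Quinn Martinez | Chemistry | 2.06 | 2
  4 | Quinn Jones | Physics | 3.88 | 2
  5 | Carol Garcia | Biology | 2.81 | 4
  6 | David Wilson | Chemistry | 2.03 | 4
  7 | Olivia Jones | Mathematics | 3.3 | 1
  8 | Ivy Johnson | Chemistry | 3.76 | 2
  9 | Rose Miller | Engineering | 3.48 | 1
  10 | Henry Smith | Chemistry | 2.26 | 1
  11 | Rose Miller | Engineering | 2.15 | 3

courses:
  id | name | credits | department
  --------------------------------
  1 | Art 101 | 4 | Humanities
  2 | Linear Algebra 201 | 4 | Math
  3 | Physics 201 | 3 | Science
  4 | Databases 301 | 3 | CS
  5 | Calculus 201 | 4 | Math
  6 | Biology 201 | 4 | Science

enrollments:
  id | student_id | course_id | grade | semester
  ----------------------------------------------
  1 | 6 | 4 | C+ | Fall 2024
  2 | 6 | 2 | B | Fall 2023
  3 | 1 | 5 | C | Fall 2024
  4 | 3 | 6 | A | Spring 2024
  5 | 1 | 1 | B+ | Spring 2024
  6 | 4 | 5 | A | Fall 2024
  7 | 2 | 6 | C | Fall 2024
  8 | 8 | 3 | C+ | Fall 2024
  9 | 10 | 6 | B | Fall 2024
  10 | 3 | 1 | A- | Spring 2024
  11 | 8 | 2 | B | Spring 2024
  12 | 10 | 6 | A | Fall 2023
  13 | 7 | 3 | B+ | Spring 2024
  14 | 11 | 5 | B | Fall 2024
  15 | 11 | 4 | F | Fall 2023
SELECT name, major FROM students WHERE major = 'Physics'

Execution result:
name | major
Quinn Jones | Physics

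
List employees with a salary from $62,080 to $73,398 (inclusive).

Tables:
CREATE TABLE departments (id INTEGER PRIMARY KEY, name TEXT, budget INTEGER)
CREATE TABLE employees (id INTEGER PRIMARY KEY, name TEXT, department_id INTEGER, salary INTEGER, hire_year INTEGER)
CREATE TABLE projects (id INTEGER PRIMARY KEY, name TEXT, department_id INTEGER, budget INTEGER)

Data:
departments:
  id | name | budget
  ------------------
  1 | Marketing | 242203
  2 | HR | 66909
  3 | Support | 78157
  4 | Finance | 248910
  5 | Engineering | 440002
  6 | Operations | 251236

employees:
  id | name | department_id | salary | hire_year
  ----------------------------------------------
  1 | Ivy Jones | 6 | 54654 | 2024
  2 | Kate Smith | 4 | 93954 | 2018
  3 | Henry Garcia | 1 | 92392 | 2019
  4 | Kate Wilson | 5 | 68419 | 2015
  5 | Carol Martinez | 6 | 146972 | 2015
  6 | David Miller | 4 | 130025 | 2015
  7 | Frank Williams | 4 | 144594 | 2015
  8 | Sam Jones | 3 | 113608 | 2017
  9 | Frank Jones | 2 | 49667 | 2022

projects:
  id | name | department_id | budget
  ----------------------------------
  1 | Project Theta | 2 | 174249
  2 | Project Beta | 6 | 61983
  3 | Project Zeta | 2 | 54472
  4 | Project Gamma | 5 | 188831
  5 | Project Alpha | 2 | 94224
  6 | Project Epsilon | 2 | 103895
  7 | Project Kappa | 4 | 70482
SELECT name, salary FROM employees WHERE salary BETWEEN 62080 AND 73398

Execution result:
name | salary
Kate Wilson | 68419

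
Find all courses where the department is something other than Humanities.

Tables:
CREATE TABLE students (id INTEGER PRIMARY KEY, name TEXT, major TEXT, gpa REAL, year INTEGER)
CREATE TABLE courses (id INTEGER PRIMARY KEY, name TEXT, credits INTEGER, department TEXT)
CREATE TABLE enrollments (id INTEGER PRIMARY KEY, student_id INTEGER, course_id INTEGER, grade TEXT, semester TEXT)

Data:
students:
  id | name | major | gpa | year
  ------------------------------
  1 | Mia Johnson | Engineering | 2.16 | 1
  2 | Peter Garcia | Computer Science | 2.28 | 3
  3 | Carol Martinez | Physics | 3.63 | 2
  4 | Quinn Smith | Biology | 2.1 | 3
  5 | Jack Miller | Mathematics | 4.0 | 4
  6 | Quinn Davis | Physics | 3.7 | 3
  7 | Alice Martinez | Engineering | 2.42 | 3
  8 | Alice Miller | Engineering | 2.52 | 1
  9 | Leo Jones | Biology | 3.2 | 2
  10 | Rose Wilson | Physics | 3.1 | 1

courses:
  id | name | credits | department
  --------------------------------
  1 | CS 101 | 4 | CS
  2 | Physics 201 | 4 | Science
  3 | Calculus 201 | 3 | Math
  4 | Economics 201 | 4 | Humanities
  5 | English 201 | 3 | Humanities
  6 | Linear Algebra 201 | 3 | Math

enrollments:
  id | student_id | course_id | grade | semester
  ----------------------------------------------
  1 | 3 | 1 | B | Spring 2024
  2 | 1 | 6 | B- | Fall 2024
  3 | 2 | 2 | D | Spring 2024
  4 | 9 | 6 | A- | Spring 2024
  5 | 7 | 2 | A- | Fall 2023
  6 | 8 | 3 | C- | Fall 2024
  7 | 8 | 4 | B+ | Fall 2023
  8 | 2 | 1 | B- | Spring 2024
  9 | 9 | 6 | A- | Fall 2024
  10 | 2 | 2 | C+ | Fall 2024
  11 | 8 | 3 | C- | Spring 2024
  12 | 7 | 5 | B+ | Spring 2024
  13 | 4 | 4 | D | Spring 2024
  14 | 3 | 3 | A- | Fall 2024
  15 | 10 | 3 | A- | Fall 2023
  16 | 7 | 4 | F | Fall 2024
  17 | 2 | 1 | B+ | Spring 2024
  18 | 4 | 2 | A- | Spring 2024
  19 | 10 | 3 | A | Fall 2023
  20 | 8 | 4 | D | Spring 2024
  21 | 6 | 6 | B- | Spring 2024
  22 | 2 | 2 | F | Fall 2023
SELECT name, department FROM courses WHERE department <> 'Humanities'

Execution result:
name | department
CS 101 | CS
Physics 201 | Science
Calculus 201 | Math
Linear Algebra 201 | Math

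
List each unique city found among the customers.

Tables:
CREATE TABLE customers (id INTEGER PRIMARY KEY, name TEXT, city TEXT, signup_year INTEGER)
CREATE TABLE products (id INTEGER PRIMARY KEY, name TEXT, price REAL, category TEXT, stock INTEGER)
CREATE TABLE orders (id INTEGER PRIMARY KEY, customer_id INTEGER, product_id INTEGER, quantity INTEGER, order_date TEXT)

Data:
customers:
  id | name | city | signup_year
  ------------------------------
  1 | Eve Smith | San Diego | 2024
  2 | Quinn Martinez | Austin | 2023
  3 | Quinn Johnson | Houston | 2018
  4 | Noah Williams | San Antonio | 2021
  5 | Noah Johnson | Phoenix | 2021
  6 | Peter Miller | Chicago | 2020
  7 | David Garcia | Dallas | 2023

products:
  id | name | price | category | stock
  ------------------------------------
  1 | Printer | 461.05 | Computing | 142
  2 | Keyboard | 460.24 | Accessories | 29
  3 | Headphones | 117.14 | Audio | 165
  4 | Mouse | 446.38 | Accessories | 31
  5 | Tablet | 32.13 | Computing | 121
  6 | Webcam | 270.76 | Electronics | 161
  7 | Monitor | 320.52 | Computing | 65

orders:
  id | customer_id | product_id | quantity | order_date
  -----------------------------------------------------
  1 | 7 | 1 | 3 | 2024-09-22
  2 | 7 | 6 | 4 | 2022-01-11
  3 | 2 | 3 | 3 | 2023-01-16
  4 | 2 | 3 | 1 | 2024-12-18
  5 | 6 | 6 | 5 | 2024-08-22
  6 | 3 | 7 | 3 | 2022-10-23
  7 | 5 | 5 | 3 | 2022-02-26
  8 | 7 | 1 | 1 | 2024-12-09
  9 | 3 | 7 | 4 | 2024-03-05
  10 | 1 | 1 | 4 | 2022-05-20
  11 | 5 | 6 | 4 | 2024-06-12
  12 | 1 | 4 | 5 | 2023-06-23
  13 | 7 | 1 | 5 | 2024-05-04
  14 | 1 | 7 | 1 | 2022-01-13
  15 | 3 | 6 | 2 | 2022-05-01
SELECT DISTINCT city FROM customers

Execution result:
city
San Diego
Austin
Houston
San Antonio
Phoenix
Chicago
Dallas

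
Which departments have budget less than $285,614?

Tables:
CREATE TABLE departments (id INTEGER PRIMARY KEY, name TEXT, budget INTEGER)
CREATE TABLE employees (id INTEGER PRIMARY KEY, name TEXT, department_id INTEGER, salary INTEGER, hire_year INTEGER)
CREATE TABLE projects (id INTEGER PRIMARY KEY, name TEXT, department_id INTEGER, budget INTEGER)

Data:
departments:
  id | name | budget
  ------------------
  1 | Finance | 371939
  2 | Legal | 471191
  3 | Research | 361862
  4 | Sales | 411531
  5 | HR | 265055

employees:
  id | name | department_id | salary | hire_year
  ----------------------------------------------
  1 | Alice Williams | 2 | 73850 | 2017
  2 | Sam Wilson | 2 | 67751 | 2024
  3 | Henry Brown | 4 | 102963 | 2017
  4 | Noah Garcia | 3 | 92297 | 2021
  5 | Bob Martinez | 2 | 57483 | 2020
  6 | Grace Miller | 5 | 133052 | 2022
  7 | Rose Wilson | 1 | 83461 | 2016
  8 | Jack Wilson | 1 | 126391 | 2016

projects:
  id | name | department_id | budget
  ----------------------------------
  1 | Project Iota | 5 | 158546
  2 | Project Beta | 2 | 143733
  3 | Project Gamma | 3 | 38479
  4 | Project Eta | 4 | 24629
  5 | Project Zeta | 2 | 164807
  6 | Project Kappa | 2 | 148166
SELECT name, budget FROM departments WHERE budget < 285614

Execution result:
name | budget
HR | 265055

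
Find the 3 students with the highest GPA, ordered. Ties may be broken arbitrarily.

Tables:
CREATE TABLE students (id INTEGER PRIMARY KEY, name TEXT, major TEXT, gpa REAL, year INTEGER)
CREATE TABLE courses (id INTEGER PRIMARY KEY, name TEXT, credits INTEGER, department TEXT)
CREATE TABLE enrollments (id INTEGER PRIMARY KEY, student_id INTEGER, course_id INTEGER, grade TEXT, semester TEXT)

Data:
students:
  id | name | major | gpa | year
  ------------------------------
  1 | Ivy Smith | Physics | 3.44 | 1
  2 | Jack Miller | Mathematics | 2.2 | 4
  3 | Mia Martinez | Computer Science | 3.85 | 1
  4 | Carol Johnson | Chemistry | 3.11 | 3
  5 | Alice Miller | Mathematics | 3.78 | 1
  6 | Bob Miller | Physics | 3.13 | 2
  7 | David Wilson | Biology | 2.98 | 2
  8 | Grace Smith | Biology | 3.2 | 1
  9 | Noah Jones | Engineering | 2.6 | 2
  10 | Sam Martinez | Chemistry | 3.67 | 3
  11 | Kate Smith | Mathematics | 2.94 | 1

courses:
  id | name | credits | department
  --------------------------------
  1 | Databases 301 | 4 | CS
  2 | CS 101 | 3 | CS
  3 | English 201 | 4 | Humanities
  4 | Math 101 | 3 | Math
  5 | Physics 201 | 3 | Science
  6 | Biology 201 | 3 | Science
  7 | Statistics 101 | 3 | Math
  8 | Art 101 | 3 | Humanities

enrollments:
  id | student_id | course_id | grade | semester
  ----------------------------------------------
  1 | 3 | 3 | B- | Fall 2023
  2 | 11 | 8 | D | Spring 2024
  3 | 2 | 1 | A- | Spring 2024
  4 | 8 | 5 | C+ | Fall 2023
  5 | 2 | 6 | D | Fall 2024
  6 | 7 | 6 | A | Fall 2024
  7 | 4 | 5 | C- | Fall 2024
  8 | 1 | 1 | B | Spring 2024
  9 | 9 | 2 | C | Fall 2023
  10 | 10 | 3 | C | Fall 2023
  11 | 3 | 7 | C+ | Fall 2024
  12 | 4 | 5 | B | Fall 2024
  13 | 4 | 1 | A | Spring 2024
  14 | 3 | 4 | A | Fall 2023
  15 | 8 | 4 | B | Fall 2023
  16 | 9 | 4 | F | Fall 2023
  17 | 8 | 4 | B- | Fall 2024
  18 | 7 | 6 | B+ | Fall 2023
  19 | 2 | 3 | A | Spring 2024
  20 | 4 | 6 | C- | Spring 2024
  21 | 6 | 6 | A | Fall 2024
SELECT name, gpa FROM students ORDER BY gpa DESC LIMIT 3

Execution result:
name | gpa
Mia Martinez | 3.85
Alice Miller | 3.78
Sam Martinez | 3.67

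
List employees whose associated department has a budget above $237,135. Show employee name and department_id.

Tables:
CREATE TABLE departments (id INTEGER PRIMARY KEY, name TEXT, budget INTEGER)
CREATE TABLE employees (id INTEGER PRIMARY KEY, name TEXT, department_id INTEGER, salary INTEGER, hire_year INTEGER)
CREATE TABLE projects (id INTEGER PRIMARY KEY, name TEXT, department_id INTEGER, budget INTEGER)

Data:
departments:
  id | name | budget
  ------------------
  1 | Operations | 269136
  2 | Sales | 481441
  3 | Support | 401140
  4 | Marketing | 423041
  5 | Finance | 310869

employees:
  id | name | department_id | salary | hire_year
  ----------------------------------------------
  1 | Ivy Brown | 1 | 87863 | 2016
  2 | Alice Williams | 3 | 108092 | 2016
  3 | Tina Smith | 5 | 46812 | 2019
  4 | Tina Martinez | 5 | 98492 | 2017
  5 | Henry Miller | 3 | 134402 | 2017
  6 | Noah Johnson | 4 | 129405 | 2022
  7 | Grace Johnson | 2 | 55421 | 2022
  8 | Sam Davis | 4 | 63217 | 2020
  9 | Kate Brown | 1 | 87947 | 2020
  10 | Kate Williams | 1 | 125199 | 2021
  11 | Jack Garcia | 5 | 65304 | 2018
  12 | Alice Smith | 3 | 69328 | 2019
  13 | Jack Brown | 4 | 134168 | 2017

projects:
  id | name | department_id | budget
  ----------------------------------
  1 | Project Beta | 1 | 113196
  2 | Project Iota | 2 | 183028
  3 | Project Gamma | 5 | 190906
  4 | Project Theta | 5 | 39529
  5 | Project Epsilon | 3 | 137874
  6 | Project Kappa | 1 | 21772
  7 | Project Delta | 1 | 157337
SELECT name, department_id FROM employees WHERE department_id IN (SELECT id FROM departments WHERE budget > 237135)

Execution result:
name | department_id
Ivy Brown | 1
Alice Williams | 3
Tina Smith | 5
Tina Martinez | 5
Henry Miller | 3
Noah Johnson | 4
Grace Johnson | 2
Sam Davis | 4
Kate Brown | 1
Kate Williams | 1
Jack Garcia | 5
Alice Smith | 3
Jack Brown | 4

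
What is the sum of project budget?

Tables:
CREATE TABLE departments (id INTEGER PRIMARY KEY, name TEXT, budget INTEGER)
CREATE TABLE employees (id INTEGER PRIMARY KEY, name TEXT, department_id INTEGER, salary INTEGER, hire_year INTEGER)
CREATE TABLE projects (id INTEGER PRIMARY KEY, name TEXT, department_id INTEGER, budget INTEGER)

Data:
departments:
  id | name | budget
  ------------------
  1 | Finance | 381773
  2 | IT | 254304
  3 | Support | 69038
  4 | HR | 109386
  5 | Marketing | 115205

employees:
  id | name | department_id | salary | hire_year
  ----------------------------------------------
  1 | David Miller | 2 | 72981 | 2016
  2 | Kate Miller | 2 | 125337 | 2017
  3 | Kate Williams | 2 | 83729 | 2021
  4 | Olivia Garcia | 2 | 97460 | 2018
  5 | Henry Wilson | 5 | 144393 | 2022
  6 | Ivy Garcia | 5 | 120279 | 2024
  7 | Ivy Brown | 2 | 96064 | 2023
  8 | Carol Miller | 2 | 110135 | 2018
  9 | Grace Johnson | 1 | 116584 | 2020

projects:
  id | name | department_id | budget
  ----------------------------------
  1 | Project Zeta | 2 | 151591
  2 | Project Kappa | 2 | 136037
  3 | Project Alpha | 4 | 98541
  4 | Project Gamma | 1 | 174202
SELECT SUM(budget) FROM projects

Execution result:
560371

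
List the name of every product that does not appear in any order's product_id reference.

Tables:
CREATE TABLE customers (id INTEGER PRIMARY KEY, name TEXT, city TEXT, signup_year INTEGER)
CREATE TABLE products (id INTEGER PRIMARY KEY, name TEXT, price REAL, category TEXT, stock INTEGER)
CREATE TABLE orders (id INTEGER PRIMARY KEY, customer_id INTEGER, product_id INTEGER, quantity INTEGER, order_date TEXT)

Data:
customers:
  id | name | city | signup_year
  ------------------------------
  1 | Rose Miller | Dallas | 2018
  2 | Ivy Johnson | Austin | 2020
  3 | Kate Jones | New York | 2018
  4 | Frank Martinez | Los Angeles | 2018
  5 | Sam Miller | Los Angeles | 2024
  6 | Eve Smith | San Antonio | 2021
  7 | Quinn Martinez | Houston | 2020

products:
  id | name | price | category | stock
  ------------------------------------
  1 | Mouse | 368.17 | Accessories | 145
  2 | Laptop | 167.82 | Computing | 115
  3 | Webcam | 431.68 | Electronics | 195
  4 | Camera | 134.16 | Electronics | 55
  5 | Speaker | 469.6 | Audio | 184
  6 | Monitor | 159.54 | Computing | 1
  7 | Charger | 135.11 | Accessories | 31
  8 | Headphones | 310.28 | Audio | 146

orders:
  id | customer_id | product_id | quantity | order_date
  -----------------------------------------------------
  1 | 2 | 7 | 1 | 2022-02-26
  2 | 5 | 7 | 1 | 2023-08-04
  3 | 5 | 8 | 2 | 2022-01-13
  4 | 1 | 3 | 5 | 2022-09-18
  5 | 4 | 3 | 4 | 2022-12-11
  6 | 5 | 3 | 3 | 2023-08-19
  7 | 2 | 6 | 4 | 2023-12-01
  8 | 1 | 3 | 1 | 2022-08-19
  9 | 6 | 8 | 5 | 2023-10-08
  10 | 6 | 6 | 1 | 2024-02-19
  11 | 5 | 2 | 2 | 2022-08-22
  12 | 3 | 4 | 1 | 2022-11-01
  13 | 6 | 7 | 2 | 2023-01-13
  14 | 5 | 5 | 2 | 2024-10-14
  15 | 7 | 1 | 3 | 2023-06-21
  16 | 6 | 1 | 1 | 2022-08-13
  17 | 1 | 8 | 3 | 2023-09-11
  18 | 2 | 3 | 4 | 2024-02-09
SELECT p.name FROM products p LEFT JOIN orders c ON c.product_id = p.id WHERE c.id IS NULL

Execution result:
(no rows)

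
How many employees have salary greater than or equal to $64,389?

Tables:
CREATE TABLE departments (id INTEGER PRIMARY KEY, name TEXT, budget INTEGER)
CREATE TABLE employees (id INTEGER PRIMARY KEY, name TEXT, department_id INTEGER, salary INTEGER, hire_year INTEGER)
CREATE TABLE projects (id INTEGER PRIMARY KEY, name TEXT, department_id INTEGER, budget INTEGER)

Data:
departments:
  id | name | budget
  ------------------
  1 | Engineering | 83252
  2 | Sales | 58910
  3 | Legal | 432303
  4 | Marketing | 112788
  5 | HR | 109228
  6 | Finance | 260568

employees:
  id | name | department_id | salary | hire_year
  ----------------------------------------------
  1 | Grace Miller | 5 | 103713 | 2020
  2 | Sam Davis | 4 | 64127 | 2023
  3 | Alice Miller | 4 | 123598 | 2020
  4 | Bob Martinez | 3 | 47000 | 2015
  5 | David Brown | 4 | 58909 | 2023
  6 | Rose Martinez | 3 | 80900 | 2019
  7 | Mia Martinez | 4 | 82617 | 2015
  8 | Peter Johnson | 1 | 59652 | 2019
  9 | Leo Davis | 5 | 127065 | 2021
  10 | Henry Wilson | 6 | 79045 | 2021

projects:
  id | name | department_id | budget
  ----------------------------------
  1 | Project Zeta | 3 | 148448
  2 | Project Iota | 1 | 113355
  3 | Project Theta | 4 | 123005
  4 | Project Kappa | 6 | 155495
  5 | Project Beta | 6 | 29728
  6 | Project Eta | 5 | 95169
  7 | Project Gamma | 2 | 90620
SELECT COUNT(*) FROM employees WHERE salary >= 64389

Execution result:
6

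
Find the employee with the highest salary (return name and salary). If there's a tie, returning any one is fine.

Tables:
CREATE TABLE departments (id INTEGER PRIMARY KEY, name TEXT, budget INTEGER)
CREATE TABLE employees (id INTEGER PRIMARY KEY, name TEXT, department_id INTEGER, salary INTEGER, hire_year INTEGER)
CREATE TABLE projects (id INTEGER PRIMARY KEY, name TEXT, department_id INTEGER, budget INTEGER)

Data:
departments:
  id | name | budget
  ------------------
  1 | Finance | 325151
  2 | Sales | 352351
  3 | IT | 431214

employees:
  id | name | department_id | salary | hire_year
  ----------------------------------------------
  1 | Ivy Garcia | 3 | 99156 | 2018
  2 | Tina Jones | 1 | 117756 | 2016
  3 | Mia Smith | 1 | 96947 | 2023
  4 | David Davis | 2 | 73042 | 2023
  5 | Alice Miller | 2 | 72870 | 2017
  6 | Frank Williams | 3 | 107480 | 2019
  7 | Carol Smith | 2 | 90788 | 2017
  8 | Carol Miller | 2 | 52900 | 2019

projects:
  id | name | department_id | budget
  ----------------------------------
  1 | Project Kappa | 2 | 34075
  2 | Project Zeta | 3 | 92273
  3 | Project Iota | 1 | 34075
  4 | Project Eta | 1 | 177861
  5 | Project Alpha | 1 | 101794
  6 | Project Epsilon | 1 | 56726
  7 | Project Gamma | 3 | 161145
SELECT name, salary FROM employees ORDER BY salary DESC LIMIT 1

Execution result:
name | salary
Tina Jones | 117756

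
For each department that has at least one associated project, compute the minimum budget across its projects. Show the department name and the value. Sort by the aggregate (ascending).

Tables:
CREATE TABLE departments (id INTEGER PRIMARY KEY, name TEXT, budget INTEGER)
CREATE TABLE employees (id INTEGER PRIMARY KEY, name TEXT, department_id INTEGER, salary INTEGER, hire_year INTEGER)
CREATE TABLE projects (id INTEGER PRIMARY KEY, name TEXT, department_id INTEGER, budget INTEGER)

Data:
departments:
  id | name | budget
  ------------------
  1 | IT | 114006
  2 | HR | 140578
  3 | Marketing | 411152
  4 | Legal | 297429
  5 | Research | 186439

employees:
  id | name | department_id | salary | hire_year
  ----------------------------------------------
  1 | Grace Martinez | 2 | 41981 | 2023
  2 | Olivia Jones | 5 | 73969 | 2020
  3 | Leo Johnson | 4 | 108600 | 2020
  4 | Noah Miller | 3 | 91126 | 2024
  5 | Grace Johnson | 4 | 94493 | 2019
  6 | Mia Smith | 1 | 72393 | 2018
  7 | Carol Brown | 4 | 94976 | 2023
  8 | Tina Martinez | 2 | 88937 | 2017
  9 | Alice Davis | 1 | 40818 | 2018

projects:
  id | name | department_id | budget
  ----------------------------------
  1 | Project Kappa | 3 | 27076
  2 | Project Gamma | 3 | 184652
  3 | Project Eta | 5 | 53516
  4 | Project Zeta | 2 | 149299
SELECT p.name, MIN(c.budget) AS min_budget FROM projects c JOIN departments p ON c.department_id = p.id GROUP BY p.id, p.name ORDER BY min_budget ASC

Execution result:
name | min_budget
Marketing | 27076
Research | 53516
HR | 149299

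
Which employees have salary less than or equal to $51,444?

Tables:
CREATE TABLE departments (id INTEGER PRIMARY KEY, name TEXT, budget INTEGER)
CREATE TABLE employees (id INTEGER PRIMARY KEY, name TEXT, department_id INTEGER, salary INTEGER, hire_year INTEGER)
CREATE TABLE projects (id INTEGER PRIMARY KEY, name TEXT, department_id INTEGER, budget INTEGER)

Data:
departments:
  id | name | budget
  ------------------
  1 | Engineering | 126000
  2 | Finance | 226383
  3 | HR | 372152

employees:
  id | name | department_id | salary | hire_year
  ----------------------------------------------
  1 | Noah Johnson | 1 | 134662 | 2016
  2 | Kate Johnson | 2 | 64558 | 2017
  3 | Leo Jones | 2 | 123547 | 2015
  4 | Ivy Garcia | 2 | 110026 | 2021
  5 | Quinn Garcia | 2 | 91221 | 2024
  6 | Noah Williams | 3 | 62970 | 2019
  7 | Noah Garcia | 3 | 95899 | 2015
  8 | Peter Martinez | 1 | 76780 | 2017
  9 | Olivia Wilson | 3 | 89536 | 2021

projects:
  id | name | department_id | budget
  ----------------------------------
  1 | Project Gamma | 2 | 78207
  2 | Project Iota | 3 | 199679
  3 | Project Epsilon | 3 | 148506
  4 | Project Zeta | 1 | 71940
SELECT name, salary FROM employees WHERE salary <= 51444

Execution result:
(no rows)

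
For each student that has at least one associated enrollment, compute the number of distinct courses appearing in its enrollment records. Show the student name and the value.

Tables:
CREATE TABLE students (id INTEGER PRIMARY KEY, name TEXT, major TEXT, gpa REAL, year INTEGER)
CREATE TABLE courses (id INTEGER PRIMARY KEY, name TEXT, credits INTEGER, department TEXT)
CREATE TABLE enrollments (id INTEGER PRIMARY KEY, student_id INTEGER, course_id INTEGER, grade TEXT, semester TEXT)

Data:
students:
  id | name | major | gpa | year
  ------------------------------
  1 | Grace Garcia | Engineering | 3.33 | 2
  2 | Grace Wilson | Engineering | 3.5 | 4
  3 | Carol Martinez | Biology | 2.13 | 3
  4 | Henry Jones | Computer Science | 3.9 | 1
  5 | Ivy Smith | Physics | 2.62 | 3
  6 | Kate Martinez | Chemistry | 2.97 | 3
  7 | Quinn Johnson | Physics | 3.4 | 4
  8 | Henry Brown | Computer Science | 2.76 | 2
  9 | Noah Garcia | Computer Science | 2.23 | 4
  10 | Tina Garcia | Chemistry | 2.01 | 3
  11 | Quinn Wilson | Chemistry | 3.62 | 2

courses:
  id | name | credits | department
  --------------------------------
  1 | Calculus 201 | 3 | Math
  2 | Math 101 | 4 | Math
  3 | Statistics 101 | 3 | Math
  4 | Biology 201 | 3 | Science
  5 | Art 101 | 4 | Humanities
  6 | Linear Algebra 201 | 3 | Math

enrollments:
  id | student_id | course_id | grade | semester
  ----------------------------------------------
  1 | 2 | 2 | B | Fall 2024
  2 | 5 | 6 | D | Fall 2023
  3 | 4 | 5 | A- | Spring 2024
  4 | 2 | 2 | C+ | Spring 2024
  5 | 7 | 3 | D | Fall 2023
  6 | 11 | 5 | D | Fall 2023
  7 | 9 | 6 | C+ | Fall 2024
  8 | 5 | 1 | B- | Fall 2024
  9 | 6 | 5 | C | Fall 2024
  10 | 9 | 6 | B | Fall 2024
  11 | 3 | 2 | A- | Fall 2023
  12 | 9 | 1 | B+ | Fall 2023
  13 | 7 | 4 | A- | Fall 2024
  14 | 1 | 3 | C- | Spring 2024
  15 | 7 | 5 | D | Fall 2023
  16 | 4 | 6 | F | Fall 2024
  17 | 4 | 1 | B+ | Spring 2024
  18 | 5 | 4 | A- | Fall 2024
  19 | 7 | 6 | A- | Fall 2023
SELECT p.name, COUNT(DISTINCT c.course_id) AS distinct_course_count FROM enrollments c JOIN students p ON c.student_id = p.id GROUP BY p.id, p.name

Execution result:
name | distinct_course_count
Grace Garcia | 1
Grace Wilson | 1
Carol Martinez | 1
Henry Jones | 3
Ivy Smith | 3
Kate Martinez | 1
Quinn Johnson | 4
Noah Garcia | 2
Quinn Wilson | 1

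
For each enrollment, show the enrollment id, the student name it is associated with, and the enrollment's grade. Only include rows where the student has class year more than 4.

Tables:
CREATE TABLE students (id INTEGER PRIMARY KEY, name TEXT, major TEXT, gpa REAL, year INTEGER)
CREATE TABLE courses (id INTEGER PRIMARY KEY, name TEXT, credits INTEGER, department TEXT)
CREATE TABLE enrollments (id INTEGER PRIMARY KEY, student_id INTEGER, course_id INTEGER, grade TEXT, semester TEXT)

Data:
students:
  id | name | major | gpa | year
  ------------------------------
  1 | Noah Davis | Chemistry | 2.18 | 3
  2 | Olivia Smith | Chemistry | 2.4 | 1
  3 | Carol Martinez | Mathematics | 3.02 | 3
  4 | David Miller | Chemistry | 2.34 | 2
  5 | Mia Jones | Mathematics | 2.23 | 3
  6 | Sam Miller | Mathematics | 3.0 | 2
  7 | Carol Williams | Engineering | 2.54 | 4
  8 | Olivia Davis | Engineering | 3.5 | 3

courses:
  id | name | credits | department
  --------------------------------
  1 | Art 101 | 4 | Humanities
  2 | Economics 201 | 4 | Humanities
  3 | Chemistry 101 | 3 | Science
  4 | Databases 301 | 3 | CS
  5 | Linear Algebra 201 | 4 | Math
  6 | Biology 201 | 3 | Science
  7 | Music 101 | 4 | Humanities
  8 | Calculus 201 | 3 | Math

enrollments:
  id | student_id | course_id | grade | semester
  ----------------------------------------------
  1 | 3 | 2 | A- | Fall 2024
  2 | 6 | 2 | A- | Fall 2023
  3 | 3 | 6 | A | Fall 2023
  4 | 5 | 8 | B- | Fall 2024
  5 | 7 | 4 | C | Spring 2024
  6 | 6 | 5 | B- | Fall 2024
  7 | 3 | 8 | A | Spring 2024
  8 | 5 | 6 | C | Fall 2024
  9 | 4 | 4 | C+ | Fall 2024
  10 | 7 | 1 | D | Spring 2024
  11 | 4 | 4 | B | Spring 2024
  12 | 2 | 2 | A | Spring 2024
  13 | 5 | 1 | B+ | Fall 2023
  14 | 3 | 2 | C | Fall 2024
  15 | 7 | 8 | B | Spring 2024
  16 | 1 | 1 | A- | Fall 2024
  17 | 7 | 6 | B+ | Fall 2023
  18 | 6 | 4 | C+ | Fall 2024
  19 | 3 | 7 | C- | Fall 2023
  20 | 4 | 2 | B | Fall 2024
SELECT c.id, p.name AS student, c.grade FROM enrollments c JOIN students p ON c.student_id = p.id WHERE p.year > 4

Execution result:
(no rows)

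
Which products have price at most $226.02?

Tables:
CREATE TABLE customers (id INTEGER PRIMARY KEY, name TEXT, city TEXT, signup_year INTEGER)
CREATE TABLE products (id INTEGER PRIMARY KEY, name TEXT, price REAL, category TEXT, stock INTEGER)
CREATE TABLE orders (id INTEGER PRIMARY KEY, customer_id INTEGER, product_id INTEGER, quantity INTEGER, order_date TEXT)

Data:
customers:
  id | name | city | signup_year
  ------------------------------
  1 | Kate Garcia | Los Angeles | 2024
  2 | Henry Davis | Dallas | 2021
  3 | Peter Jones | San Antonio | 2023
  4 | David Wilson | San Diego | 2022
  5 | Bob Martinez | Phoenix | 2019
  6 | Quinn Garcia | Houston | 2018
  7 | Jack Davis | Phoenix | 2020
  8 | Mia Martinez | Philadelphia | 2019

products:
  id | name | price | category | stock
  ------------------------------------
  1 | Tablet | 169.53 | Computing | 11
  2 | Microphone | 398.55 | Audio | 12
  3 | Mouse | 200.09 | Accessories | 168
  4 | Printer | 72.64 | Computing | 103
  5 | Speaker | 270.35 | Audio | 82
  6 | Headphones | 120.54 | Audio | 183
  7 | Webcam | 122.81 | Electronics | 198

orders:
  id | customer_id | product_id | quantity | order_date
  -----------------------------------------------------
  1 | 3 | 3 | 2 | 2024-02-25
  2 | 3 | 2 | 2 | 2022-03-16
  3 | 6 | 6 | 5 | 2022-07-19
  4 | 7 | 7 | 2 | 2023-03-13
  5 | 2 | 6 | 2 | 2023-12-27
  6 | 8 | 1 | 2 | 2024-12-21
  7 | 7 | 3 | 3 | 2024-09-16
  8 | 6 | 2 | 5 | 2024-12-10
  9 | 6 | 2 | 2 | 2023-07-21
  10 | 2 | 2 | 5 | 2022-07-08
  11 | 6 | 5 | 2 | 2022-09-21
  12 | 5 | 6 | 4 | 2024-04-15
SELECT name, price FROM products WHERE price <= 226.02

Execution result:
name | price
Tablet | 169.53
Mouse | 200.09
Printer | 72.64
Headphones | 120.54
Webcam | 122.81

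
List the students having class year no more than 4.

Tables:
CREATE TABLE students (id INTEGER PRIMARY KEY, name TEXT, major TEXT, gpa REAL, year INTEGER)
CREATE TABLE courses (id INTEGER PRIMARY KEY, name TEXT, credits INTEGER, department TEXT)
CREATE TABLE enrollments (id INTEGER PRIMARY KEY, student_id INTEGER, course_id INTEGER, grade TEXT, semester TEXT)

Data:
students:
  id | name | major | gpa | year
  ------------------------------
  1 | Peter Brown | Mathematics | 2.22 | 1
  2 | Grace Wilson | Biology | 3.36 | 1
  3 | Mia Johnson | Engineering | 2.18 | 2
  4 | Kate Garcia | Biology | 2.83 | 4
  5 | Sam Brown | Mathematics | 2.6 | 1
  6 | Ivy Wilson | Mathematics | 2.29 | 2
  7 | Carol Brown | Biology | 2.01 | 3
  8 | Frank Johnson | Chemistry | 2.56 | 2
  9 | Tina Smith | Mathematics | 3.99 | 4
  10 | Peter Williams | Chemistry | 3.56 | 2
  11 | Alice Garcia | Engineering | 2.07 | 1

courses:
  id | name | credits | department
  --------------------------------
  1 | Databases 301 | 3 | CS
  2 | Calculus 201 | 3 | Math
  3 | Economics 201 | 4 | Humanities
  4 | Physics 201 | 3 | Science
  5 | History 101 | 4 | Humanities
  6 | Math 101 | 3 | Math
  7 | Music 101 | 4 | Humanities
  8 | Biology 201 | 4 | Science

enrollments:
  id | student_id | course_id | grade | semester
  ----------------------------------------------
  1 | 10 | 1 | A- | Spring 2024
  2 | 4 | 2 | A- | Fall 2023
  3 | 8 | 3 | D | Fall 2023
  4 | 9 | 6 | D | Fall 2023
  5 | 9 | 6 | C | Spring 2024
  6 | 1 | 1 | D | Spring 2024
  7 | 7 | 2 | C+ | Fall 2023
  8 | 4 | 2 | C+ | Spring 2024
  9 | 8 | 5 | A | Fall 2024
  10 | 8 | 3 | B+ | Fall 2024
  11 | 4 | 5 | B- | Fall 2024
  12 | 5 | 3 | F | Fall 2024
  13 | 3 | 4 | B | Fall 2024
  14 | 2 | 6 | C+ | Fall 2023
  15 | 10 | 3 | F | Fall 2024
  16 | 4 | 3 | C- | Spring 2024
SELECT name, year FROM students WHERE year <= 4

Execution result:
name | year
Peter Brown | 1
Grace Wilson | 1
Mia Johnson | 2
Kate Garcia | 4
Sam Brown | 1
Ivy Wilson | 2
Carol Brown | 3
Frank Johnson | 2
Tina Smith | 4
Peter Williams | 2
Alice Garcia | 1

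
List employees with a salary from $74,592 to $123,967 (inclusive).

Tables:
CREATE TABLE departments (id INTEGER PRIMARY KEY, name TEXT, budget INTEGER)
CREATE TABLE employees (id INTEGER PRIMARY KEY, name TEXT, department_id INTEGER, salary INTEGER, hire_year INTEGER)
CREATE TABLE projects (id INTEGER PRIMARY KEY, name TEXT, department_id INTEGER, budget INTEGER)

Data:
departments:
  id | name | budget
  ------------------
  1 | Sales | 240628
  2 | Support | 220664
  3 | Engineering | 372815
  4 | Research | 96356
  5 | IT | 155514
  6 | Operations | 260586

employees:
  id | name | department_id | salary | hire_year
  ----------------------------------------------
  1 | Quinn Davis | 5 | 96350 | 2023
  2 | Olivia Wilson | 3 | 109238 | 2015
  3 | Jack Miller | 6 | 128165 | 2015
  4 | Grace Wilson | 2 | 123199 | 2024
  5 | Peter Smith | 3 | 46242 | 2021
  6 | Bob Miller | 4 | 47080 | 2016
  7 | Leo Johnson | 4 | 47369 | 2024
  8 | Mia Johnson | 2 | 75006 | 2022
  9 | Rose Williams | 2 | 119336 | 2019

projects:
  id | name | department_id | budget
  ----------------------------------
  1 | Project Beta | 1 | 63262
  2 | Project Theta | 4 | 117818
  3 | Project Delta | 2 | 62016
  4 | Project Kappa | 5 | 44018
SELECT name, salary FROM employees WHERE salary BETWEEN 74592 AND 123967

Execution result:
name | salary
Quinn Davis | 96350
Olivia Wilson | 109238
Grace Wilson | 123199
Mia Johnson | 75006
Rose Williams | 119336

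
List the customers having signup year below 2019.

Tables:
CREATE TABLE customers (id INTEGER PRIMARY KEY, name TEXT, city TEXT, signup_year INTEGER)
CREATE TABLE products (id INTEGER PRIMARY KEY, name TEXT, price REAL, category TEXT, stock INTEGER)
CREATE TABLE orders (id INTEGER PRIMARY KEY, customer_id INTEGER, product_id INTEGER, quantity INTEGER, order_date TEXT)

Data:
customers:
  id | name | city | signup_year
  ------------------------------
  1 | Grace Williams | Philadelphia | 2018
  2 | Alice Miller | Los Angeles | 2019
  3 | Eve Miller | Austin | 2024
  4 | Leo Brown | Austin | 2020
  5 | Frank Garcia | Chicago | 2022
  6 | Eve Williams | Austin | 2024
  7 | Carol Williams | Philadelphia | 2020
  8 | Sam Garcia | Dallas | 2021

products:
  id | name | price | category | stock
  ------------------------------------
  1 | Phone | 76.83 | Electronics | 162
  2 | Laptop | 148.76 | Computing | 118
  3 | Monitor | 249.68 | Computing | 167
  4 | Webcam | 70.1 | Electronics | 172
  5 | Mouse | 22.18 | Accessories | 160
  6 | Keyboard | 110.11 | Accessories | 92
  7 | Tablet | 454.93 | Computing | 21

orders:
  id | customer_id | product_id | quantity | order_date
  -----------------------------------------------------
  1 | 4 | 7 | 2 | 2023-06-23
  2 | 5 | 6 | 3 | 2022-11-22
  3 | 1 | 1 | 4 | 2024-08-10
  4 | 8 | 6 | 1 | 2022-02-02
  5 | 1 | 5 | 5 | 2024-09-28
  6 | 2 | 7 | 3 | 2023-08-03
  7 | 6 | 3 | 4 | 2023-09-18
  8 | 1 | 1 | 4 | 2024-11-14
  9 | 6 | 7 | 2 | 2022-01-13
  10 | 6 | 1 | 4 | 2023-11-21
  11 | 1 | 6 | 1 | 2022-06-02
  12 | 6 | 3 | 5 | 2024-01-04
SELECT name, signup_year FROM customers WHERE signup_year < 2019

Execution result:
name | signup_year
Grace Williams | 2018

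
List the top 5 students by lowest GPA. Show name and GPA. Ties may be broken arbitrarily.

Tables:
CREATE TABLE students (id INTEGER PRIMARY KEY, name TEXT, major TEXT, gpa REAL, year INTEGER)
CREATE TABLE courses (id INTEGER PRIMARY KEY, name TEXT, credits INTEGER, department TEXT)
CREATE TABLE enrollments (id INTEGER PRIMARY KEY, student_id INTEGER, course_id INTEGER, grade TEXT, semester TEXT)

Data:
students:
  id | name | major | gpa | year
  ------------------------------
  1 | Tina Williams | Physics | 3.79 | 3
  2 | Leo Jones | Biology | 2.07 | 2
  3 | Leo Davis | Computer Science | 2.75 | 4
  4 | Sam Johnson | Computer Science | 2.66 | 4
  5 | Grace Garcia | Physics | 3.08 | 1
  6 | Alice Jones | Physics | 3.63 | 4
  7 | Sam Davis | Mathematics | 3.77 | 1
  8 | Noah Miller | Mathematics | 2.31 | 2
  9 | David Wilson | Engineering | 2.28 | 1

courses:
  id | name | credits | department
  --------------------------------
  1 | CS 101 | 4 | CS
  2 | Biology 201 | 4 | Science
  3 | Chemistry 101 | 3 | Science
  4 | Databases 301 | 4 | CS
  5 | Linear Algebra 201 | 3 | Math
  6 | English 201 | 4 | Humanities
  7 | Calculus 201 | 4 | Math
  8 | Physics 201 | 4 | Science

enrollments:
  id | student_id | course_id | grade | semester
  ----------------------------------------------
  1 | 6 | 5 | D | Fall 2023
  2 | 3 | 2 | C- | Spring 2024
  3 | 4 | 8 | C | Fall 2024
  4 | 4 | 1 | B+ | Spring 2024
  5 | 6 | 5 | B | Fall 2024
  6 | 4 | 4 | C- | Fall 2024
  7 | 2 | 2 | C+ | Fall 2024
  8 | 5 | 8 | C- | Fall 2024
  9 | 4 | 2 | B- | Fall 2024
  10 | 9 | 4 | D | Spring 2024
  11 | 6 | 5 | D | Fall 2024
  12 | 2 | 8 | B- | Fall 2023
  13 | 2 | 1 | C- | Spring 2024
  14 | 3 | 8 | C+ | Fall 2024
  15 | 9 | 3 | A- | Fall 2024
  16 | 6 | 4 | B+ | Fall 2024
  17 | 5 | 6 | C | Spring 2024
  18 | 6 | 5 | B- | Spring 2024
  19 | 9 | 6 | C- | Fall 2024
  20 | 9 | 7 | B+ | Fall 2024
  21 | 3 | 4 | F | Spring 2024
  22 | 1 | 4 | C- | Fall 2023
SELECT name, gpa FROM students ORDER BY gpa ASC LIMIT 5

Execution result:
name | gpa
Leo Jones | 2.07
David Wilson | 2.28
Noah Miller | 2.31
Sam Johnson | 2.66
Leo Davis | 2.75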